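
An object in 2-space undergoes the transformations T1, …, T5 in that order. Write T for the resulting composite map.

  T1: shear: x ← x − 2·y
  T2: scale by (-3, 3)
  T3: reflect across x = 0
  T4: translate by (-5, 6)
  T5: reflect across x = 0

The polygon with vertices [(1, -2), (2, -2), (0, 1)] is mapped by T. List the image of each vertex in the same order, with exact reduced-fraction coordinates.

T1 shear: x ← x − 2·y: (1, -2) → (5, -2); (2, -2) → (6, -2); (0, 1) → (-2, 1)
T2 scale by (-3, 3): (5, -2) → (-15, -6); (6, -2) → (-18, -6); (-2, 1) → (6, 3)
T3 reflect across x = 0: (-15, -6) → (15, -6); (-18, -6) → (18, -6); (6, 3) → (-6, 3)
T4 translate by (-5, 6): (15, -6) → (10, 0); (18, -6) → (13, 0); (-6, 3) → (-11, 9)
T5 reflect across x = 0: (10, 0) → (-10, 0); (13, 0) → (-13, 0); (-11, 9) → (11, 9)

image vertices: (-10, 0), (-13, 0), (11, 9)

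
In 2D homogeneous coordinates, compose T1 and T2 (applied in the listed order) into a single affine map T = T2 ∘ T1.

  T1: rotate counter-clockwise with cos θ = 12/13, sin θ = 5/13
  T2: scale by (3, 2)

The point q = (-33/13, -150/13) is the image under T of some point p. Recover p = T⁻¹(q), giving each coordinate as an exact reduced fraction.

p = (-3, -5)

T1 = [12/13 -5/13 0; 5/13 12/13 0; 0 0 1]
T2·T1 = [36/13 -15/13 0; 10/13 24/13 0; 0 0 1]
det M = 6; M⁻¹ = [4/13 5/26 0; -5/39 6/13 0; 0 0 1]
M⁻¹ · (-33/13, -150/13)ᵀ = (-3, -5)ᵀ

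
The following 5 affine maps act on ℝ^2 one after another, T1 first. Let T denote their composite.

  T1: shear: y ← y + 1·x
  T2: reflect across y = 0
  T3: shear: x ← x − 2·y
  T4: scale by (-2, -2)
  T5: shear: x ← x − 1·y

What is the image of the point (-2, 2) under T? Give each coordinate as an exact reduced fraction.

T1 shear: y ← y + 1·x: (-2, 2) → (-2, 0)
T2 reflect across y = 0: (-2, 0) → (-2, 0)
T3 shear: x ← x − 2·y: (-2, 0) → (-2, 0)
T4 scale by (-2, -2): (-2, 0) → (4, 0)
T5 shear: x ← x − 1·y: (4, 0) → (4, 0)

T(p) = (4, 0)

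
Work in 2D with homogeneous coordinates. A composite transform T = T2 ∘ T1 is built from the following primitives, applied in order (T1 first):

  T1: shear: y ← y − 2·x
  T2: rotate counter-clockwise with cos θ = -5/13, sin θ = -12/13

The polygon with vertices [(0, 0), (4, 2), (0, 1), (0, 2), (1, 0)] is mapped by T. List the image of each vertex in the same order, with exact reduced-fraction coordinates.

image vertices: (0, 0), (-92/13, -18/13), (12/13, -5/13), (24/13, -10/13), (-29/13, -2/13)

T1 shear: y ← y − 2·x: (0, 0) → (0, 0); (4, 2) → (4, -6); (0, 1) → (0, 1); (0, 2) → (0, 2); (1, 0) → (1, -2)
T2 rotate counter-clockwise with cos θ = -5/13, sin θ = -12/13: (0, 0) → (0, 0); (4, -6) → (-92/13, -18/13); (0, 1) → (12/13, -5/13); (0, 2) → (24/13, -10/13); (1, -2) → (-29/13, -2/13)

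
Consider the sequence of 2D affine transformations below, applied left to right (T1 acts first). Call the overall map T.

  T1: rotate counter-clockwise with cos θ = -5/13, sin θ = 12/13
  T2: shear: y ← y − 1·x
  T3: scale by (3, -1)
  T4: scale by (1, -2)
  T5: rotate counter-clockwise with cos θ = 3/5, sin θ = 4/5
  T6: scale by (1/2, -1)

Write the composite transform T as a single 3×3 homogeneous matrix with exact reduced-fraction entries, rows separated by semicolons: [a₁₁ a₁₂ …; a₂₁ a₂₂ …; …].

T1 = [-5/13 -12/13 0; 12/13 -5/13 0; 0 0 1]
T2·T1 = [-5/13 -12/13 0; 17/13 7/13 0; 0 0 1]
T3·…·T1 = [-15/13 -36/13 0; -17/13 -7/13 0; 0 0 1]
T4·…·T1 = [-15/13 -36/13 0; 34/13 14/13 0; 0 0 1]
T5·…·T1 = [-181/65 -164/65 0; 42/65 -102/65 0; 0 0 1]
T6·…·T1 = [-181/130 -82/65 0; -42/65 102/65 0; 0 0 1]

T = [-181/130 -82/65 0; -42/65 102/65 0; 0 0 1]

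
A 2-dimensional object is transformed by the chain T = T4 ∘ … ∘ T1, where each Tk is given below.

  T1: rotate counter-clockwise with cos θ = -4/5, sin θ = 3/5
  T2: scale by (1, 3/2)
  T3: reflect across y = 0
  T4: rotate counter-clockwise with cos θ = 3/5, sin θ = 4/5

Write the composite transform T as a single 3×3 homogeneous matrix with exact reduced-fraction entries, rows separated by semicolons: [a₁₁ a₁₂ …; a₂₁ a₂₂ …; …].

T1 = [-4/5 -3/5 0; 3/5 -4/5 0; 0 0 1]
T2·T1 = [-4/5 -3/5 0; 9/10 -6/5 0; 0 0 1]
T3·…·T1 = [-4/5 -3/5 0; -9/10 6/5 0; 0 0 1]
T4·…·T1 = [6/25 -33/25 0; -59/50 6/25 0; 0 0 1]

T = [6/25 -33/25 0; -59/50 6/25 0; 0 0 1]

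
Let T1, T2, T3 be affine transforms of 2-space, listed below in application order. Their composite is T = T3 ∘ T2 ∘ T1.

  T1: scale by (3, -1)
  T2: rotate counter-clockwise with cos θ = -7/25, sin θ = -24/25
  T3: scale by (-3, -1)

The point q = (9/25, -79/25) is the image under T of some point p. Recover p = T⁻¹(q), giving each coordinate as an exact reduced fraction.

p = (-1, 1)

T1 = [3 0 0; 0 -1 0; 0 0 1]
T2·T1 = [-21/25 -24/25 0; -72/25 7/25 0; 0 0 1]
T3·…·T1 = [63/25 72/25 0; 72/25 -7/25 0; 0 0 1]
det M = -9; M⁻¹ = [7/225 8/25 0; 8/25 -7/25 0; 0 0 1]
M⁻¹ · (9/25, -79/25)ᵀ = (-1, 1)ᵀ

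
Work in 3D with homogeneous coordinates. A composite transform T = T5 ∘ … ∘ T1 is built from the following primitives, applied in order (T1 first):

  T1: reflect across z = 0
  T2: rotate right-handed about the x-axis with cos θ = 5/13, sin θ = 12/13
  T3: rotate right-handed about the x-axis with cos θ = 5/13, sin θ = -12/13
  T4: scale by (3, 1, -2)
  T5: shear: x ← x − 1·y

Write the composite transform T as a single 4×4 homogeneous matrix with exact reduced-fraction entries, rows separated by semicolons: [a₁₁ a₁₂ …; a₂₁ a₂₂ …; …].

T = [3 -1 0 0; 0 1 0 0; 0 0 2 0; 0 0 0 1]

T1 = [1 0 0 0; 0 1 0 0; 0 0 -1 0; 0 0 0 1]
T2·T1 = [1 0 0 0; 0 5/13 12/13 0; 0 12/13 -5/13 0; 0 0 0 1]
T3·…·T1 = [1 0 0 0; 0 1 0 0; 0 0 -1 0; 0 0 0 1]
T4·…·T1 = [3 0 0 0; 0 1 0 0; 0 0 2 0; 0 0 0 1]
T5·…·T1 = [3 -1 0 0; 0 1 0 0; 0 0 2 0; 0 0 0 1]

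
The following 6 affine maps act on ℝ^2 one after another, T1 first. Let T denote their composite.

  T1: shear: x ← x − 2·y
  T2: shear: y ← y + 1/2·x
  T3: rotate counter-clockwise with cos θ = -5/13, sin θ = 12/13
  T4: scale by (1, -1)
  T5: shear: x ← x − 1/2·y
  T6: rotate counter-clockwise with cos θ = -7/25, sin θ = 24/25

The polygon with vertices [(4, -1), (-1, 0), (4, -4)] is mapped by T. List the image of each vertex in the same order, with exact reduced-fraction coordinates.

T1 shear: x ← x − 2·y: (4, -1) → (6, -1); (-1, 0) → (-1, 0); (4, -4) → (12, -4)
T2 shear: y ← y + 1/2·x: (6, -1) → (6, 2); (-1, 0) → (-1, -1/2); (12, -4) → (12, 2)
T3 rotate counter-clockwise with cos θ = -5/13, sin θ = 12/13: (6, 2) → (-54/13, 62/13); (-1, -1/2) → (11/13, -19/26); (12, 2) → (-84/13, 134/13)
T4 scale by (1, -1): (-54/13, 62/13) → (-54/13, -62/13); (11/13, -19/26) → (11/13, 19/26); (-84/13, 134/13) → (-84/13, -134/13)
T5 shear: x ← x − 1/2·y: (-54/13, -62/13) → (-23/13, -62/13); (11/13, 19/26) → (25/52, 19/26); (-84/13, -134/13) → (-17/13, -134/13)
T6 rotate counter-clockwise with cos θ = -7/25, sin θ = 24/25: (-23/13, -62/13) → (1649/325, -118/325); (25/52, 19/26) → (-1087/1300, 167/650); (-17/13, -134/13) → (667/65, 106/65)

image vertices: (1649/325, -118/325), (-1087/1300, 167/650), (667/65, 106/65)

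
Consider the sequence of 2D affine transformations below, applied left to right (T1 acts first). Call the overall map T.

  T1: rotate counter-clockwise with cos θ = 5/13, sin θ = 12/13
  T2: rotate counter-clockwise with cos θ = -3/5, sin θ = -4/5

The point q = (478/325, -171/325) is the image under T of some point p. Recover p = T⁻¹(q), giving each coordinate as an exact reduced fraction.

T1 = [5/13 -12/13 0; 12/13 5/13 0; 0 0 1]
T2·T1 = [33/65 56/65 0; -56/65 33/65 0; 0 0 1]
det M = 1; M⁻¹ = [33/65 -56/65 0; 56/65 33/65 0; 0 0 1]
M⁻¹ · (478/325, -171/325)ᵀ = (6/5, 1)ᵀ

p = (6/5, 1)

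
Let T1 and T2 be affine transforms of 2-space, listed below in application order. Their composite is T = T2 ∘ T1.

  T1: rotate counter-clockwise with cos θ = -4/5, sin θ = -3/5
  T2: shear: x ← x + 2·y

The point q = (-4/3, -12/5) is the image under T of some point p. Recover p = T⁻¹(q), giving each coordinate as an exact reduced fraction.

T1 = [-4/5 3/5 0; -3/5 -4/5 0; 0 0 1]
T2·T1 = [-2 -1 0; -3/5 -4/5 0; 0 0 1]
det M = 1; M⁻¹ = [-4/5 1 0; 3/5 -2 0; 0 0 1]
M⁻¹ · (-4/3, -12/5)ᵀ = (-4/3, 4)ᵀ

p = (-4/3, 4)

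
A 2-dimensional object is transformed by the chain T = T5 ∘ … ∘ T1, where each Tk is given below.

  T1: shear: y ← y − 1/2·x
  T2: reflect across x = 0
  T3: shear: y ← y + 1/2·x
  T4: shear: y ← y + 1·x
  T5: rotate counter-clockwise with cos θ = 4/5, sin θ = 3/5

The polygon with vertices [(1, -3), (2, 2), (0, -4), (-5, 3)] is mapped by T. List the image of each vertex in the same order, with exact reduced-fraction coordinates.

image vertices: (11/5, -23/5), (-2/5, -14/5), (12/5, -16/5), (-19/5, 67/5)

T1 shear: y ← y − 1/2·x: (1, -3) → (1, -7/2); (2, 2) → (2, 1); (0, -4) → (0, -4); (-5, 3) → (-5, 11/2)
T2 reflect across x = 0: (1, -7/2) → (-1, -7/2); (2, 1) → (-2, 1); (0, -4) → (0, -4); (-5, 11/2) → (5, 11/2)
T3 shear: y ← y + 1/2·x: (-1, -7/2) → (-1, -4); (-2, 1) → (-2, 0); (0, -4) → (0, -4); (5, 11/2) → (5, 8)
T4 shear: y ← y + 1·x: (-1, -4) → (-1, -5); (-2, 0) → (-2, -2); (0, -4) → (0, -4); (5, 8) → (5, 13)
T5 rotate counter-clockwise with cos θ = 4/5, sin θ = 3/5: (-1, -5) → (11/5, -23/5); (-2, -2) → (-2/5, -14/5); (0, -4) → (12/5, -16/5); (5, 13) → (-19/5, 67/5)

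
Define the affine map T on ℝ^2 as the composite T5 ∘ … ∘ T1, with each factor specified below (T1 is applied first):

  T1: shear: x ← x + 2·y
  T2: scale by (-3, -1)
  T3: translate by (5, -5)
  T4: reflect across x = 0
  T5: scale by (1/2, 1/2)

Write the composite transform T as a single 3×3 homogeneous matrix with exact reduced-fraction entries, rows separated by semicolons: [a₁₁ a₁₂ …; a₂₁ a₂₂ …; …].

T = [3/2 3 -5/2; 0 -1/2 -5/2; 0 0 1]

T1 = [1 2 0; 0 1 0; 0 0 1]
T2·T1 = [-3 -6 0; 0 -1 0; 0 0 1]
T3·…·T1 = [-3 -6 5; 0 -1 -5; 0 0 1]
T4·…·T1 = [3 6 -5; 0 -1 -5; 0 0 1]
T5·…·T1 = [3/2 3 -5/2; 0 -1/2 -5/2; 0 0 1]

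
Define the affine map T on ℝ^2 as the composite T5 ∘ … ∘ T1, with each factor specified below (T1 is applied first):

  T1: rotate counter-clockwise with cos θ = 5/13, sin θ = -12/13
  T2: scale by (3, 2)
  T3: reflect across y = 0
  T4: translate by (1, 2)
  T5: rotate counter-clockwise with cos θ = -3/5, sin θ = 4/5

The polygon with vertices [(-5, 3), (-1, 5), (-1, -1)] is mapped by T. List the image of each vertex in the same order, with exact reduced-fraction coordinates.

image vertices: (358/65, 556/65), (-342/65, 856/65), (66/65, -188/65)

T1 rotate counter-clockwise with cos θ = 5/13, sin θ = -12/13: (-5, 3) → (11/13, 75/13); (-1, 5) → (55/13, 37/13); (-1, -1) → (-17/13, 7/13)
T2 scale by (3, 2): (11/13, 75/13) → (33/13, 150/13); (55/13, 37/13) → (165/13, 74/13); (-17/13, 7/13) → (-51/13, 14/13)
T3 reflect across y = 0: (33/13, 150/13) → (33/13, -150/13); (165/13, 74/13) → (165/13, -74/13); (-51/13, 14/13) → (-51/13, -14/13)
T4 translate by (1, 2): (33/13, -150/13) → (46/13, -124/13); (165/13, -74/13) → (178/13, -48/13); (-51/13, -14/13) → (-38/13, 12/13)
T5 rotate counter-clockwise with cos θ = -3/5, sin θ = 4/5: (46/13, -124/13) → (358/65, 556/65); (178/13, -48/13) → (-342/65, 856/65); (-38/13, 12/13) → (66/65, -188/65)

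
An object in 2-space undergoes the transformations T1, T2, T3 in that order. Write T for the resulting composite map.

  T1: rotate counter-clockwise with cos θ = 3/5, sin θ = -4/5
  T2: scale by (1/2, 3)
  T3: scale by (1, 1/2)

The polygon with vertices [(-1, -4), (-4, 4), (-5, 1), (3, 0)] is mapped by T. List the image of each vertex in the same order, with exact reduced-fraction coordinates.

image vertices: (-19/10, -12/5), (2/5, 42/5), (-11/10, 69/10), (9/10, -18/5)

T1 rotate counter-clockwise with cos θ = 3/5, sin θ = -4/5: (-1, -4) → (-19/5, -8/5); (-4, 4) → (4/5, 28/5); (-5, 1) → (-11/5, 23/5); (3, 0) → (9/5, -12/5)
T2 scale by (1/2, 3): (-19/5, -8/5) → (-19/10, -24/5); (4/5, 28/5) → (2/5, 84/5); (-11/5, 23/5) → (-11/10, 69/5); (9/5, -12/5) → (9/10, -36/5)
T3 scale by (1, 1/2): (-19/10, -24/5) → (-19/10, -12/5); (2/5, 84/5) → (2/5, 42/5); (-11/10, 69/5) → (-11/10, 69/10); (9/10, -36/5) → (9/10, -18/5)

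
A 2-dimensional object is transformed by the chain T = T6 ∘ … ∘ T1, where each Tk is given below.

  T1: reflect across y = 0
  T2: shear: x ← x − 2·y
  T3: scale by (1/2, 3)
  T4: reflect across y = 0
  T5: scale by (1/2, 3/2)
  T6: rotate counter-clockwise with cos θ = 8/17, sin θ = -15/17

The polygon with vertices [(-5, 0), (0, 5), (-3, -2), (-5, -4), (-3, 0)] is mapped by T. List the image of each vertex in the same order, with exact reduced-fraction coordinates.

T1 reflect across y = 0: (-5, 0) → (-5, 0); (0, 5) → (0, -5); (-3, -2) → (-3, 2); (-5, -4) → (-5, 4); (-3, 0) → (-3, 0)
T2 shear: x ← x − 2·y: (-5, 0) → (-5, 0); (0, -5) → (10, -5); (-3, 2) → (-7, 2); (-5, 4) → (-13, 4); (-3, 0) → (-3, 0)
T3 scale by (1/2, 3): (-5, 0) → (-5/2, 0); (10, -5) → (5, -15); (-7, 2) → (-7/2, 6); (-13, 4) → (-13/2, 12); (-3, 0) → (-3/2, 0)
T4 reflect across y = 0: (-5/2, 0) → (-5/2, 0); (5, -15) → (5, 15); (-7/2, 6) → (-7/2, -6); (-13/2, 12) → (-13/2, -12); (-3/2, 0) → (-3/2, 0)
T5 scale by (1/2, 3/2): (-5/2, 0) → (-5/4, 0); (5, 15) → (5/2, 45/2); (-7/2, -6) → (-7/4, -9); (-13/2, -12) → (-13/4, -18); (-3/2, 0) → (-3/4, 0)
T6 rotate counter-clockwise with cos θ = 8/17, sin θ = -15/17: (-5/4, 0) → (-10/17, 75/68); (5/2, 45/2) → (715/34, 285/34); (-7/4, -9) → (-149/17, -183/68); (-13/4, -18) → (-296/17, -381/68); (-3/4, 0) → (-6/17, 45/68)

image vertices: (-10/17, 75/68), (715/34, 285/34), (-149/17, -183/68), (-296/17, -381/68), (-6/17, 45/68)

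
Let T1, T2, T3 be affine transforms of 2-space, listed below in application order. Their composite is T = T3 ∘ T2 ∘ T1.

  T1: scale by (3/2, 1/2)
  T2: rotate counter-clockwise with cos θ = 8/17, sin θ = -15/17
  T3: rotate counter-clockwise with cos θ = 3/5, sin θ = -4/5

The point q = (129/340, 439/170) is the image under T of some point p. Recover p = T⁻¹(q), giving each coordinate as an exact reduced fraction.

T1 = [3/2 0 0; 0 1/2 0; 0 0 1]
T2·T1 = [12/17 15/34 0; -45/34 4/17 0; 0 0 1]
T3·…·T1 = [-54/85 77/170 0; -231/170 -18/85 0; 0 0 1]
det M = 3/4; M⁻¹ = [-24/85 -154/255 0; 154/85 -72/85 0; 0 0 1]
M⁻¹ · (129/340, 439/170)ᵀ = (-5/3, -3/2)ᵀ

p = (-5/3, -3/2)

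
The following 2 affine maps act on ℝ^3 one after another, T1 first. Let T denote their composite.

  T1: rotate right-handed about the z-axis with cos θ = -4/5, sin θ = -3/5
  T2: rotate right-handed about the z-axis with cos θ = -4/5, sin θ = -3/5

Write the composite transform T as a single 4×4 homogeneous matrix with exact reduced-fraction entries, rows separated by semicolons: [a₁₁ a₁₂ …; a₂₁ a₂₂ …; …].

T = [7/25 -24/25 0 0; 24/25 7/25 0 0; 0 0 1 0; 0 0 0 1]

T1 = [-4/5 3/5 0 0; -3/5 -4/5 0 0; 0 0 1 0; 0 0 0 1]
T2·T1 = [7/25 -24/25 0 0; 24/25 7/25 0 0; 0 0 1 0; 0 0 0 1]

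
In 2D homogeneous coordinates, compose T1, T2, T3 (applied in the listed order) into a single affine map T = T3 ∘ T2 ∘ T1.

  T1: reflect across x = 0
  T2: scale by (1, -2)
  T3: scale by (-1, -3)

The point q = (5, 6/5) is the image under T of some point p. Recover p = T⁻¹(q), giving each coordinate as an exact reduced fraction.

T1 = [-1 0 0; 0 1 0; 0 0 1]
T2·T1 = [-1 0 0; 0 -2 0; 0 0 1]
T3·…·T1 = [1 0 0; 0 6 0; 0 0 1]
det M = 6; M⁻¹ = [1 0 0; 0 1/6 0; 0 0 1]
M⁻¹ · (5, 6/5)ᵀ = (5, 1/5)ᵀ

p = (5, 1/5)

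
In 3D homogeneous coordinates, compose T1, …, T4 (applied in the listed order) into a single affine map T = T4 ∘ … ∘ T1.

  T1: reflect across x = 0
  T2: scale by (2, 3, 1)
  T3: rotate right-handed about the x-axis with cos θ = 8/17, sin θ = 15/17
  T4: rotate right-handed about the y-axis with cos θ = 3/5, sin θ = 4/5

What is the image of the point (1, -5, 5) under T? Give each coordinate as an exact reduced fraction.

T(p) = (-842/85, -195/17, -419/85)

T1 reflect across x = 0: (1, -5, 5) → (-1, -5, 5)
T2 scale by (2, 3, 1): (-1, -5, 5) → (-2, -15, 5)
T3 rotate right-handed about the x-axis with cos θ = 8/17, sin θ = 15/17: (-2, -15, 5) → (-2, -195/17, -185/17)
T4 rotate right-handed about the y-axis with cos θ = 3/5, sin θ = 4/5: (-2, -195/17, -185/17) → (-842/85, -195/17, -419/85)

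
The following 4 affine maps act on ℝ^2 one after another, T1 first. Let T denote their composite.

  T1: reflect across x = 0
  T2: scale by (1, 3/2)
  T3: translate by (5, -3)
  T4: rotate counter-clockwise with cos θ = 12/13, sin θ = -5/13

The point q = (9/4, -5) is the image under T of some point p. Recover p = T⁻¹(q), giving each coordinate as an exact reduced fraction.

p = (1, -1/2)

T1 = [-1 0 0; 0 1 0; 0 0 1]
T2·T1 = [-1 0 0; 0 3/2 0; 0 0 1]
T3·…·T1 = [-1 0 5; 0 3/2 -3; 0 0 1]
T4·…·T1 = [-12/13 15/26 45/13; 5/13 18/13 -61/13; 0 0 1]
det M = -3/2; M⁻¹ = [-12/13 5/13 5; 10/39 8/13 2; 0 0 1]
M⁻¹ · (9/4, -5)ᵀ = (1, -1/2)ᵀ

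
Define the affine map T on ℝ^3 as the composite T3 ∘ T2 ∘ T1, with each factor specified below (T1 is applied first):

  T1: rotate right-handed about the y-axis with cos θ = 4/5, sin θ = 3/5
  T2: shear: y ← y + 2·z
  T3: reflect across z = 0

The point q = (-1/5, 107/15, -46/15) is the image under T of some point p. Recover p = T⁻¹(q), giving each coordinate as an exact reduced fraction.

T1 = [4/5 0 3/5 0; 0 1 0 0; -3/5 0 4/5 0; 0 0 0 1]
T2·T1 = [4/5 0 3/5 0; -6/5 1 8/5 0; -3/5 0 4/5 0; 0 0 0 1]
T3·…·T1 = [4/5 0 3/5 0; -6/5 1 8/5 0; 3/5 0 -4/5 0; 0 0 0 1]
det M = -1; M⁻¹ = [4/5 0 3/5 0; 0 1 2 0; 3/5 0 -4/5 0; 0 0 0 1]
M⁻¹ · (-1/5, 107/15, -46/15)ᵀ = (-2, 1, 7/3)ᵀ

p = (-2, 1, 7/3)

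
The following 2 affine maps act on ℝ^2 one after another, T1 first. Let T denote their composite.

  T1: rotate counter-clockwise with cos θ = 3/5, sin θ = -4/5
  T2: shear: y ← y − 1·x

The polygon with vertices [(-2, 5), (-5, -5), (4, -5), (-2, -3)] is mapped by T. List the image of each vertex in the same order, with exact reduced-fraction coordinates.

T1 rotate counter-clockwise with cos θ = 3/5, sin θ = -4/5: (-2, 5) → (14/5, 23/5); (-5, -5) → (-7, 1); (4, -5) → (-8/5, -31/5); (-2, -3) → (-18/5, -1/5)
T2 shear: y ← y − 1·x: (14/5, 23/5) → (14/5, 9/5); (-7, 1) → (-7, 8); (-8/5, -31/5) → (-8/5, -23/5); (-18/5, -1/5) → (-18/5, 17/5)

image vertices: (14/5, 9/5), (-7, 8), (-8/5, -23/5), (-18/5, 17/5)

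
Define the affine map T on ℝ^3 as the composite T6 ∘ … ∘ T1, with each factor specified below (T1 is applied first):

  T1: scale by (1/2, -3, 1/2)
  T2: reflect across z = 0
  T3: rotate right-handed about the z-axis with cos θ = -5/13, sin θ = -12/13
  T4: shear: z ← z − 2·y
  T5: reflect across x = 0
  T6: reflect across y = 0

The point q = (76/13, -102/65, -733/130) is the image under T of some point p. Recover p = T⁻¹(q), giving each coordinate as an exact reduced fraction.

T1 = [1/2 0 0 0; 0 -3 0 0; 0 0 1/2 0; 0 0 0 1]
T2·T1 = [1/2 0 0 0; 0 -3 0 0; 0 0 -1/2 0; 0 0 0 1]
T3·…·T1 = [-5/26 -36/13 0 0; -6/13 15/13 0 0; 0 0 -1/2 0; 0 0 0 1]
T4·…·T1 = [-5/26 -36/13 0 0; -6/13 15/13 0 0; 12/13 -30/13 -1/2 0; 0 0 0 1]
T5·…·T1 = [5/26 36/13 0 0; -6/13 15/13 0 0; 12/13 -30/13 -1/2 0; 0 0 0 1]
T6·…·T1 = [5/26 36/13 0 0; 6/13 -15/13 0 0; 12/13 -30/13 -1/2 0; 0 0 0 1]
det M = 3/4; M⁻¹ = [10/13 24/13 0 0; 4/13 -5/39 0 0; 0 4 -2 0; 0 0 0 1]
M⁻¹ · (76/13, -102/65, -733/130)ᵀ = (8/5, 2, 5)ᵀ

p = (8/5, 2, 5)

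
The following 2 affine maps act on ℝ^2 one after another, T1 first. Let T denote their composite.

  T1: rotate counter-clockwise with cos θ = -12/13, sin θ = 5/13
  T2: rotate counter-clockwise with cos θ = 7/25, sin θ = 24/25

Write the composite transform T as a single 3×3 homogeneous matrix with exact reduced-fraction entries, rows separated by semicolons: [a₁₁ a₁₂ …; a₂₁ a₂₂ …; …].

T = [-204/325 253/325 0; -253/325 -204/325 0; 0 0 1]

T1 = [-12/13 -5/13 0; 5/13 -12/13 0; 0 0 1]
T2·T1 = [-204/325 253/325 0; -253/325 -204/325 0; 0 0 1]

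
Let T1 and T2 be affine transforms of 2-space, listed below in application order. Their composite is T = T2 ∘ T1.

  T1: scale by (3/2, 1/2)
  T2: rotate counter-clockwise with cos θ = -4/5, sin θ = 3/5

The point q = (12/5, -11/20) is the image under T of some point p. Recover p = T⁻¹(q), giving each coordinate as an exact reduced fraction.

p = (-3/2, -2)

T1 = [3/2 0 0; 0 1/2 0; 0 0 1]
T2·T1 = [-6/5 -3/10 0; 9/10 -2/5 0; 0 0 1]
det M = 3/4; M⁻¹ = [-8/15 2/5 0; -6/5 -8/5 0; 0 0 1]
M⁻¹ · (12/5, -11/20)ᵀ = (-3/2, -2)ᵀ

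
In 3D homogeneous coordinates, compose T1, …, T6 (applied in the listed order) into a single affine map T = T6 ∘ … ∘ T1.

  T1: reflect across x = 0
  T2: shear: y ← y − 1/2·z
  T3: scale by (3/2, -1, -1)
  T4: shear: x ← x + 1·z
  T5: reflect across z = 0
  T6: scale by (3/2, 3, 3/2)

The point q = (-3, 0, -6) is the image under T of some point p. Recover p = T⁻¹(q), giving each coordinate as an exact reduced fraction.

p = (4, -2, -4)

T1 = [-1 0 0 0; 0 1 0 0; 0 0 1 0; 0 0 0 1]
T2·T1 = [-1 0 0 0; 0 1 -1/2 0; 0 0 1 0; 0 0 0 1]
T3·…·T1 = [-3/2 0 0 0; 0 -1 1/2 0; 0 0 -1 0; 0 0 0 1]
T4·…·T1 = [-3/2 0 -1 0; 0 -1 1/2 0; 0 0 -1 0; 0 0 0 1]
T5·…·T1 = [-3/2 0 -1 0; 0 -1 1/2 0; 0 0 1 0; 0 0 0 1]
T6·…·T1 = [-9/4 0 -3/2 0; 0 -3 3/2 0; 0 0 3/2 0; 0 0 0 1]
det M = 81/8; M⁻¹ = [-4/9 0 -4/9 0; 0 -1/3 1/3 0; 0 0 2/3 0; 0 0 0 1]
M⁻¹ · (-3, 0, -6)ᵀ = (4, -2, -4)ᵀ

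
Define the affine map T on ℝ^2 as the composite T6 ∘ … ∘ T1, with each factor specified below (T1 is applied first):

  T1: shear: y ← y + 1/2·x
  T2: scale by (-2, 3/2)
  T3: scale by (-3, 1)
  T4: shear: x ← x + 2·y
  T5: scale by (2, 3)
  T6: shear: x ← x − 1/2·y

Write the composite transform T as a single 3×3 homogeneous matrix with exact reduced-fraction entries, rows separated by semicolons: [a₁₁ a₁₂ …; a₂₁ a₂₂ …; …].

T = [111/8 15/4 0; 9/4 9/2 0; 0 0 1]

T1 = [1 0 0; 1/2 1 0; 0 0 1]
T2·T1 = [-2 0 0; 3/4 3/2 0; 0 0 1]
T3·…·T1 = [6 0 0; 3/4 3/2 0; 0 0 1]
T4·…·T1 = [15/2 3 0; 3/4 3/2 0; 0 0 1]
T5·…·T1 = [15 6 0; 9/4 9/2 0; 0 0 1]
T6·…·T1 = [111/8 15/4 0; 9/4 9/2 0; 0 0 1]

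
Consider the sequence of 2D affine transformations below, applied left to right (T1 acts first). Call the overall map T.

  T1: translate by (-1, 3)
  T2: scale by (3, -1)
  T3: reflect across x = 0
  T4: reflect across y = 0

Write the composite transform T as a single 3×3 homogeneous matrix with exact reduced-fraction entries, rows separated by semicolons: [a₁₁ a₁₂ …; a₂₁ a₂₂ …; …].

T1 = [1 0 -1; 0 1 3; 0 0 1]
T2·T1 = [3 0 -3; 0 -1 -3; 0 0 1]
T3·…·T1 = [-3 0 3; 0 -1 -3; 0 0 1]
T4·…·T1 = [-3 0 3; 0 1 3; 0 0 1]

T = [-3 0 3; 0 1 3; 0 0 1]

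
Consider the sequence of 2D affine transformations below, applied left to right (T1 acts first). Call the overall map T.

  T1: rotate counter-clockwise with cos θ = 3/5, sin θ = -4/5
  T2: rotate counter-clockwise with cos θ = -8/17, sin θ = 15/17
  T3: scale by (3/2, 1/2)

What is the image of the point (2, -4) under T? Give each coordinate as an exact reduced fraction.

T1 rotate counter-clockwise with cos θ = 3/5, sin θ = -4/5: (2, -4) → (-2, -4)
T2 rotate counter-clockwise with cos θ = -8/17, sin θ = 15/17: (-2, -4) → (76/17, 2/17)
T3 scale by (3/2, 1/2): (76/17, 2/17) → (114/17, 1/17)

T(p) = (114/17, 1/17)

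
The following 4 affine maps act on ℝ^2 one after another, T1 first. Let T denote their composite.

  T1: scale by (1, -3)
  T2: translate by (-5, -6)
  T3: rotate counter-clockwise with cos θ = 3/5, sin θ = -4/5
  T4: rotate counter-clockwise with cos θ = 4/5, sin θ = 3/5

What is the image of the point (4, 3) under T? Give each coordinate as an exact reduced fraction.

T1 scale by (1, -3): (4, 3) → (4, -9)
T2 translate by (-5, -6): (4, -9) → (-1, -15)
T3 rotate counter-clockwise with cos θ = 3/5, sin θ = -4/5: (-1, -15) → (-63/5, -41/5)
T4 rotate counter-clockwise with cos θ = 4/5, sin θ = 3/5: (-63/5, -41/5) → (-129/25, -353/25)

T(p) = (-129/25, -353/25)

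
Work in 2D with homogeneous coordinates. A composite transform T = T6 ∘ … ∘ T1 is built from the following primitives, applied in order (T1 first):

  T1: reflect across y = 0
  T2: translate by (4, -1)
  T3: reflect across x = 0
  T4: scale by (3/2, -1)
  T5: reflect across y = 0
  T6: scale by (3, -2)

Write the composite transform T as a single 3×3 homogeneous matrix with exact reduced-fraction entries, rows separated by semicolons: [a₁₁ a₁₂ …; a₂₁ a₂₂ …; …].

T = [-9/2 0 -18; 0 2 2; 0 0 1]

T1 = [1 0 0; 0 -1 0; 0 0 1]
T2·T1 = [1 0 4; 0 -1 -1; 0 0 1]
T3·…·T1 = [-1 0 -4; 0 -1 -1; 0 0 1]
T4·…·T1 = [-3/2 0 -6; 0 1 1; 0 0 1]
T5·…·T1 = [-3/2 0 -6; 0 -1 -1; 0 0 1]
T6·…·T1 = [-9/2 0 -18; 0 2 2; 0 0 1]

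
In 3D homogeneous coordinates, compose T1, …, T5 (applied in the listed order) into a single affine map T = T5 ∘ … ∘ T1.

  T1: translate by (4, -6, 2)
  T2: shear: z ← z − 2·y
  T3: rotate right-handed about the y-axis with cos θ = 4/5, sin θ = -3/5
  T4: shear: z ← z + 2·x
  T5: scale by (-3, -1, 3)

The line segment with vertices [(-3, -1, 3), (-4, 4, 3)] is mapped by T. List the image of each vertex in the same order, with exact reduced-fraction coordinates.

image vertices: (159/5, 7, -81/5), (81/5, 2, -54/5)

T1 translate by (4, -6, 2): (-3, -1, 3) → (1, -7, 5); (-4, 4, 3) → (0, -2, 5)
T2 shear: z ← z − 2·y: (1, -7, 5) → (1, -7, 19); (0, -2, 5) → (0, -2, 9)
T3 rotate right-handed about the y-axis with cos θ = 4/5, sin θ = -3/5: (1, -7, 19) → (-53/5, -7, 79/5); (0, -2, 9) → (-27/5, -2, 36/5)
T4 shear: z ← z + 2·x: (-53/5, -7, 79/5) → (-53/5, -7, -27/5); (-27/5, -2, 36/5) → (-27/5, -2, -18/5)
T5 scale by (-3, -1, 3): (-53/5, -7, -27/5) → (159/5, 7, -81/5); (-27/5, -2, -18/5) → (81/5, 2, -54/5)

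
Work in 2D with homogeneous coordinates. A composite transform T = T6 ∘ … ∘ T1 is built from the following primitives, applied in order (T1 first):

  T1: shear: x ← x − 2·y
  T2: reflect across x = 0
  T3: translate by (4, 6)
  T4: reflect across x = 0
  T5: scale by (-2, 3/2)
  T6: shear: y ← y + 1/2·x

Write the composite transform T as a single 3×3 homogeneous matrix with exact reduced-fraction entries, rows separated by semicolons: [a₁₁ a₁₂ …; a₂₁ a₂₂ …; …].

T = [-2 4 8; -1 7/2 13; 0 0 1]

T1 = [1 -2 0; 0 1 0; 0 0 1]
T2·T1 = [-1 2 0; 0 1 0; 0 0 1]
T3·…·T1 = [-1 2 4; 0 1 6; 0 0 1]
T4·…·T1 = [1 -2 -4; 0 1 6; 0 0 1]
T5·…·T1 = [-2 4 8; 0 3/2 9; 0 0 1]
T6·…·T1 = [-2 4 8; -1 7/2 13; 0 0 1]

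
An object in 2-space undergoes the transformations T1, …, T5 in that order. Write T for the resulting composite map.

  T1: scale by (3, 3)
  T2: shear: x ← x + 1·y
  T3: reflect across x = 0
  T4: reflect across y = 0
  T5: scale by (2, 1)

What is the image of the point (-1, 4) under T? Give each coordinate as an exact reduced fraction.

T1 scale by (3, 3): (-1, 4) → (-3, 12)
T2 shear: x ← x + 1·y: (-3, 12) → (9, 12)
T3 reflect across x = 0: (9, 12) → (-9, 12)
T4 reflect across y = 0: (-9, 12) → (-9, -12)
T5 scale by (2, 1): (-9, -12) → (-18, -12)

T(p) = (-18, -12)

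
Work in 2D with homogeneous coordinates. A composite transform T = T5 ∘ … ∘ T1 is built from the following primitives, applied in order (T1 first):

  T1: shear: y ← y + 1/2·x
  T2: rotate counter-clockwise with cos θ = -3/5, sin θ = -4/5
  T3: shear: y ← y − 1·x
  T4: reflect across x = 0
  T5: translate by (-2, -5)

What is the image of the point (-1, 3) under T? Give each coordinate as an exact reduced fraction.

T(p) = (-23/5, -83/10)

T1 shear: y ← y + 1/2·x: (-1, 3) → (-1, 5/2)
T2 rotate counter-clockwise with cos θ = -3/5, sin θ = -4/5: (-1, 5/2) → (13/5, -7/10)
T3 shear: y ← y − 1·x: (13/5, -7/10) → (13/5, -33/10)
T4 reflect across x = 0: (13/5, -33/10) → (-13/5, -33/10)
T5 translate by (-2, -5): (-13/5, -33/10) → (-23/5, -83/10)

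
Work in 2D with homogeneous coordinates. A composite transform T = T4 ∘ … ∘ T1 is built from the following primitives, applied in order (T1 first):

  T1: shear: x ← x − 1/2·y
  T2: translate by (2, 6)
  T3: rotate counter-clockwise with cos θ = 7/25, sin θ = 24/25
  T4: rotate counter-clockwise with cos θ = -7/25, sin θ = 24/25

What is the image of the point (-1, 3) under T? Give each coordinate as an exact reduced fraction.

T(p) = (1/2, -9)

T1 shear: x ← x − 1/2·y: (-1, 3) → (-5/2, 3)
T2 translate by (2, 6): (-5/2, 3) → (-1/2, 9)
T3 rotate counter-clockwise with cos θ = 7/25, sin θ = 24/25: (-1/2, 9) → (-439/50, 51/25)
T4 rotate counter-clockwise with cos θ = -7/25, sin θ = 24/25: (-439/50, 51/25) → (1/2, -9)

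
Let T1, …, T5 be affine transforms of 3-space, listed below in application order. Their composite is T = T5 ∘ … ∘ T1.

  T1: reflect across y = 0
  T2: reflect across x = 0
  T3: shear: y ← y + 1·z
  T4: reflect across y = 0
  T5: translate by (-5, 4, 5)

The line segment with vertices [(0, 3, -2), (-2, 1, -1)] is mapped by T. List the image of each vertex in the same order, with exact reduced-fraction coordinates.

T1 reflect across y = 0: (0, 3, -2) → (0, -3, -2); (-2, 1, -1) → (-2, -1, -1)
T2 reflect across x = 0: (0, -3, -2) → (0, -3, -2); (-2, -1, -1) → (2, -1, -1)
T3 shear: y ← y + 1·z: (0, -3, -2) → (0, -5, -2); (2, -1, -1) → (2, -2, -1)
T4 reflect across y = 0: (0, -5, -2) → (0, 5, -2); (2, -2, -1) → (2, 2, -1)
T5 translate by (-5, 4, 5): (0, 5, -2) → (-5, 9, 3); (2, 2, -1) → (-3, 6, 4)

image vertices: (-5, 9, 3), (-3, 6, 4)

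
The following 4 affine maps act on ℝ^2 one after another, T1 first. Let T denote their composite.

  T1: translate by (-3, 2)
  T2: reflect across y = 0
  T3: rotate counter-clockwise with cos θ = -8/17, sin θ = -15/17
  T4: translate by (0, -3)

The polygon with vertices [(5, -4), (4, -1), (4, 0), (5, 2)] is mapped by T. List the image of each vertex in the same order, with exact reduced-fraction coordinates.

T1 translate by (-3, 2): (5, -4) → (2, -2); (4, -1) → (1, 1); (4, 0) → (1, 2); (5, 2) → (2, 4)
T2 reflect across y = 0: (2, -2) → (2, 2); (1, 1) → (1, -1); (1, 2) → (1, -2); (2, 4) → (2, -4)
T3 rotate counter-clockwise with cos θ = -8/17, sin θ = -15/17: (2, 2) → (14/17, -46/17); (1, -1) → (-23/17, -7/17); (1, -2) → (-38/17, 1/17); (2, -4) → (-76/17, 2/17)
T4 translate by (0, -3): (14/17, -46/17) → (14/17, -97/17); (-23/17, -7/17) → (-23/17, -58/17); (-38/17, 1/17) → (-38/17, -50/17); (-76/17, 2/17) → (-76/17, -49/17)

image vertices: (14/17, -97/17), (-23/17, -58/17), (-38/17, -50/17), (-76/17, -49/17)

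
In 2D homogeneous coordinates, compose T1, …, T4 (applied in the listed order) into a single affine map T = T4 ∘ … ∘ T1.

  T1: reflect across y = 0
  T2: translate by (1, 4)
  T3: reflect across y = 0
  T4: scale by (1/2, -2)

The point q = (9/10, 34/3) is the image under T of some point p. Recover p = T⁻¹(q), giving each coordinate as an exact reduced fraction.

p = (4/5, -5/3)

T1 = [1 0 0; 0 -1 0; 0 0 1]
T2·T1 = [1 0 1; 0 -1 4; 0 0 1]
T3·…·T1 = [1 0 1; 0 1 -4; 0 0 1]
T4·…·T1 = [1/2 0 1/2; 0 -2 8; 0 0 1]
det M = -1; M⁻¹ = [2 0 -1; 0 -1/2 4; 0 0 1]
M⁻¹ · (9/10, 34/3)ᵀ = (4/5, -5/3)ᵀ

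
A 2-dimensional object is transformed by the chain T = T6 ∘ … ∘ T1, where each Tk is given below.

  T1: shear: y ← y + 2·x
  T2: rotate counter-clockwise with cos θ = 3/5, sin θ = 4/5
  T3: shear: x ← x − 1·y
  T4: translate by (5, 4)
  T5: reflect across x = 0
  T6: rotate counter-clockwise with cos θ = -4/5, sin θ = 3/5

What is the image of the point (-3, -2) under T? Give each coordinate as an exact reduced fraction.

T(p) = (384/25, -188/25)

T1 shear: y ← y + 2·x: (-3, -2) → (-3, -8)
T2 rotate counter-clockwise with cos θ = 3/5, sin θ = 4/5: (-3, -8) → (23/5, -36/5)
T3 shear: x ← x − 1·y: (23/5, -36/5) → (59/5, -36/5)
T4 translate by (5, 4): (59/5, -36/5) → (84/5, -16/5)
T5 reflect across x = 0: (84/5, -16/5) → (-84/5, -16/5)
T6 rotate counter-clockwise with cos θ = -4/5, sin θ = 3/5: (-84/5, -16/5) → (384/25, -188/25)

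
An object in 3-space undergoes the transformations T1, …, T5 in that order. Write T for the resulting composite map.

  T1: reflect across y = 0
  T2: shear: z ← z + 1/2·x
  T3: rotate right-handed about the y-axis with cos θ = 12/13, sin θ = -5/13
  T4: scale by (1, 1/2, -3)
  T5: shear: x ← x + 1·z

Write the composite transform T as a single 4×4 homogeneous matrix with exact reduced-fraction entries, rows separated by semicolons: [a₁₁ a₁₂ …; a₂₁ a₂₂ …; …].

T = [-47/26 0 -41/13 0; 0 -1/2 0 0; -33/13 0 -36/13 0; 0 0 0 1]

T1 = [1 0 0 0; 0 -1 0 0; 0 0 1 0; 0 0 0 1]
T2·T1 = [1 0 0 0; 0 -1 0 0; 1/2 0 1 0; 0 0 0 1]
T3·…·T1 = [19/26 0 -5/13 0; 0 -1 0 0; 11/13 0 12/13 0; 0 0 0 1]
T4·…·T1 = [19/26 0 -5/13 0; 0 -1/2 0 0; -33/13 0 -36/13 0; 0 0 0 1]
T5·…·T1 = [-47/26 0 -41/13 0; 0 -1/2 0 0; -33/13 0 -36/13 0; 0 0 0 1]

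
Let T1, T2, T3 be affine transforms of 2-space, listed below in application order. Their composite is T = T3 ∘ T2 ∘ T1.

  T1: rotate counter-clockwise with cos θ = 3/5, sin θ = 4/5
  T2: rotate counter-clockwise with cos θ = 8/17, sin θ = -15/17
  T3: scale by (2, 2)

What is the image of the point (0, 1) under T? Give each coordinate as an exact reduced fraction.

T(p) = (26/85, 168/85)

T1 rotate counter-clockwise with cos θ = 3/5, sin θ = 4/5: (0, 1) → (-4/5, 3/5)
T2 rotate counter-clockwise with cos θ = 8/17, sin θ = -15/17: (-4/5, 3/5) → (13/85, 84/85)
T3 scale by (2, 2): (13/85, 84/85) → (26/85, 168/85)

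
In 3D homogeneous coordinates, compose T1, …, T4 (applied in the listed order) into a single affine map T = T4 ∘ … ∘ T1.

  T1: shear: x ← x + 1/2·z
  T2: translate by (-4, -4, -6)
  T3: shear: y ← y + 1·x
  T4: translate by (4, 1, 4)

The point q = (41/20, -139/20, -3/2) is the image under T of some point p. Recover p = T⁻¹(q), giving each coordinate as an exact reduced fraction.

T1 = [1 0 1/2 0; 0 1 0 0; 0 0 1 0; 0 0 0 1]
T2·T1 = [1 0 1/2 -4; 0 1 0 -4; 0 0 1 -6; 0 0 0 1]
T3·…·T1 = [1 0 1/2 -4; 1 1 1/2 -8; 0 0 1 -6; 0 0 0 1]
T4·…·T1 = [1 0 1/2 0; 1 1 1/2 -7; 0 0 1 -2; 0 0 0 1]
det M = 1; M⁻¹ = [1 0 -1/2 -1; -1 1 0 7; 0 0 1 2; 0 0 0 1]
M⁻¹ · (41/20, -139/20, -3/2)ᵀ = (9/5, -2, 1/2)ᵀ

p = (9/5, -2, 1/2)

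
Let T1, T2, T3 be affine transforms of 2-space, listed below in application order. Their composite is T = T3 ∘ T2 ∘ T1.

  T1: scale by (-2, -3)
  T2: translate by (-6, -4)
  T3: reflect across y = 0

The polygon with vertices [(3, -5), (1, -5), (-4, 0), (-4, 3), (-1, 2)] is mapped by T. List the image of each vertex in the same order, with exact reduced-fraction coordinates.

T1 scale by (-2, -3): (3, -5) → (-6, 15); (1, -5) → (-2, 15); (-4, 0) → (8, 0); (-4, 3) → (8, -9); (-1, 2) → (2, -6)
T2 translate by (-6, -4): (-6, 15) → (-12, 11); (-2, 15) → (-8, 11); (8, 0) → (2, -4); (8, -9) → (2, -13); (2, -6) → (-4, -10)
T3 reflect across y = 0: (-12, 11) → (-12, -11); (-8, 11) → (-8, -11); (2, -4) → (2, 4); (2, -13) → (2, 13); (-4, -10) → (-4, 10)

image vertices: (-12, -11), (-8, -11), (2, 4), (2, 13), (-4, 10)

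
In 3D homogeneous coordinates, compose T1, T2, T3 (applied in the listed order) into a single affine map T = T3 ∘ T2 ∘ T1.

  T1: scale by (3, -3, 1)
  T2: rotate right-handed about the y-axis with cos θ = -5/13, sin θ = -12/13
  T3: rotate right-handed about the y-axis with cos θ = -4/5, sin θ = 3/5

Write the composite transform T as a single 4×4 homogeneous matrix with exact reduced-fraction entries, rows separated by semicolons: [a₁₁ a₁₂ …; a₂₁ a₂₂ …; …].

T1 = [3 0 0 0; 0 -3 0 0; 0 0 1 0; 0 0 0 1]
T2·T1 = [-15/13 0 -12/13 0; 0 -3 0 0; 36/13 0 -5/13 0; 0 0 0 1]
T3·…·T1 = [168/65 0 33/65 0; 0 -3 0 0; -99/65 0 56/65 0; 0 0 0 1]

T = [168/65 0 33/65 0; 0 -3 0 0; -99/65 0 56/65 0; 0 0 0 1]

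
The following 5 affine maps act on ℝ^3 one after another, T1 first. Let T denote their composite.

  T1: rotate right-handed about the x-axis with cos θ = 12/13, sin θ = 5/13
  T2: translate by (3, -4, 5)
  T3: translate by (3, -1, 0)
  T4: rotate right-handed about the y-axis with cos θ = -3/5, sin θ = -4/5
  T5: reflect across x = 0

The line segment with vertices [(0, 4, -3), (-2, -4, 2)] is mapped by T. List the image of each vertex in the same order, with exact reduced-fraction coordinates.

T1 rotate right-handed about the x-axis with cos θ = 12/13, sin θ = 5/13: (0, 4, -3) → (0, 63/13, -16/13); (-2, -4, 2) → (-2, -58/13, 4/13)
T2 translate by (3, -4, 5): (0, 63/13, -16/13) → (3, 11/13, 49/13); (-2, -58/13, 4/13) → (1, -110/13, 69/13)
T3 translate by (3, -1, 0): (3, 11/13, 49/13) → (6, -2/13, 49/13); (1, -110/13, 69/13) → (4, -123/13, 69/13)
T4 rotate right-handed about the y-axis with cos θ = -3/5, sin θ = -4/5: (6, -2/13, 49/13) → (-86/13, -2/13, 33/13); (4, -123/13, 69/13) → (-432/65, -123/13, 1/65)
T5 reflect across x = 0: (-86/13, -2/13, 33/13) → (86/13, -2/13, 33/13); (-432/65, -123/13, 1/65) → (432/65, -123/13, 1/65)

image vertices: (86/13, -2/13, 33/13), (432/65, -123/13, 1/65)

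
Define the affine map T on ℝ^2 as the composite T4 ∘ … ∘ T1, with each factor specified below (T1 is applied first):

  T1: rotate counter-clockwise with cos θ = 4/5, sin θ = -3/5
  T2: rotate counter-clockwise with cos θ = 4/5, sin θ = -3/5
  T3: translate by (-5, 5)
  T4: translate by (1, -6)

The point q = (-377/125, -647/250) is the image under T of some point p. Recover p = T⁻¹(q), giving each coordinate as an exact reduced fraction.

T1 = [4/5 3/5 0; -3/5 4/5 0; 0 0 1]
T2·T1 = [7/25 24/25 0; -24/25 7/25 0; 0 0 1]
T3·…·T1 = [7/25 24/25 -5; -24/25 7/25 5; 0 0 1]
T4·…·T1 = [7/25 24/25 -4; -24/25 7/25 -1; 0 0 1]
det M = 1; M⁻¹ = [7/25 -24/25 4/25; 24/25 7/25 103/25; 0 0 1]
M⁻¹ · (-377/125, -647/250)ᵀ = (9/5, 1/2)ᵀ

p = (9/5, 1/2)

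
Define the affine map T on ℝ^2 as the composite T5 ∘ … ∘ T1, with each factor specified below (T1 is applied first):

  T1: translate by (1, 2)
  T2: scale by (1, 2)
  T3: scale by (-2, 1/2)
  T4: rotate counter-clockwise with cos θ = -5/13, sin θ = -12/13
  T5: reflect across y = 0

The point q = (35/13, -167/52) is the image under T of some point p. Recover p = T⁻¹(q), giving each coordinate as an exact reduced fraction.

p = (1, -3/4)

T1 = [1 0 1; 0 1 2; 0 0 1]
T2·T1 = [1 0 1; 0 2 4; 0 0 1]
T3·…·T1 = [-2 0 -2; 0 1 2; 0 0 1]
T4·…·T1 = [10/13 12/13 34/13; 24/13 -5/13 14/13; 0 0 1]
T5·…·T1 = [10/13 12/13 34/13; -24/13 5/13 -14/13; 0 0 1]
det M = 2; M⁻¹ = [5/26 -6/13 -1; 12/13 5/13 -2; 0 0 1]
M⁻¹ · (35/13, -167/52)ᵀ = (1, -3/4)ᵀ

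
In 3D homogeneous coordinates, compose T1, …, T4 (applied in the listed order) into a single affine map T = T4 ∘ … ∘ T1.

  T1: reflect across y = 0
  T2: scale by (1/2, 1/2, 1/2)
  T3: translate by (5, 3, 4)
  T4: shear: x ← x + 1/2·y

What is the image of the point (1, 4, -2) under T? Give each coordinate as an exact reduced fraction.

T(p) = (6, 1, 3)

T1 reflect across y = 0: (1, 4, -2) → (1, -4, -2)
T2 scale by (1/2, 1/2, 1/2): (1, -4, -2) → (1/2, -2, -1)
T3 translate by (5, 3, 4): (1/2, -2, -1) → (11/2, 1, 3)
T4 shear: x ← x + 1/2·y: (11/2, 1, 3) → (6, 1, 3)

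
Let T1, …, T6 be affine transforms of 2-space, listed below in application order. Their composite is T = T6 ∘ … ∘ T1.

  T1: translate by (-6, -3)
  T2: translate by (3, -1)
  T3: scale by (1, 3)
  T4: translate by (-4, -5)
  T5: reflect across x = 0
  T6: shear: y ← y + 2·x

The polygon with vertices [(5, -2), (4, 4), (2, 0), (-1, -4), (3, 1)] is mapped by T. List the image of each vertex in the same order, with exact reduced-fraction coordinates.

image vertices: (2, -19), (3, 1), (5, -7), (8, -13), (4, -6)

T1 translate by (-6, -3): (5, -2) → (-1, -5); (4, 4) → (-2, 1); (2, 0) → (-4, -3); (-1, -4) → (-7, -7); (3, 1) → (-3, -2)
T2 translate by (3, -1): (-1, -5) → (2, -6); (-2, 1) → (1, 0); (-4, -3) → (-1, -4); (-7, -7) → (-4, -8); (-3, -2) → (0, -3)
T3 scale by (1, 3): (2, -6) → (2, -18); (1, 0) → (1, 0); (-1, -4) → (-1, -12); (-4, -8) → (-4, -24); (0, -3) → (0, -9)
T4 translate by (-4, -5): (2, -18) → (-2, -23); (1, 0) → (-3, -5); (-1, -12) → (-5, -17); (-4, -24) → (-8, -29); (0, -9) → (-4, -14)
T5 reflect across x = 0: (-2, -23) → (2, -23); (-3, -5) → (3, -5); (-5, -17) → (5, -17); (-8, -29) → (8, -29); (-4, -14) → (4, -14)
T6 shear: y ← y + 2·x: (2, -23) → (2, -19); (3, -5) → (3, 1); (5, -17) → (5, -7); (8, -29) → (8, -13); (4, -14) → (4, -6)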